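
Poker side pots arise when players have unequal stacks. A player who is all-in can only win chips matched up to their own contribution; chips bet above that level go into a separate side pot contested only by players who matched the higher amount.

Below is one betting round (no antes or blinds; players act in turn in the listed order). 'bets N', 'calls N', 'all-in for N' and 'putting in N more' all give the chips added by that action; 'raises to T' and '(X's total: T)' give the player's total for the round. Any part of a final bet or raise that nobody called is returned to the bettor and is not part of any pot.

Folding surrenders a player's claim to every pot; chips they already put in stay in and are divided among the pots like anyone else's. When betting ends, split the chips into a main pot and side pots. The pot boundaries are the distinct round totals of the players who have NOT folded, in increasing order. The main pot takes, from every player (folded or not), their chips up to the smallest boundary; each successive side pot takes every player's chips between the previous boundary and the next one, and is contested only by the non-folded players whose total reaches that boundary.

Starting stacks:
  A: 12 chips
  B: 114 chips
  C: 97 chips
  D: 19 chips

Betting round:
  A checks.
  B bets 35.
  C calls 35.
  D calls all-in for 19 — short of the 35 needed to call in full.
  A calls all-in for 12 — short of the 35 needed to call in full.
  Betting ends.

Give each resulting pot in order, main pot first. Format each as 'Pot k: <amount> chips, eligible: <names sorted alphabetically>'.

Pot 1: 48 chips, eligible: A, B, C, D
Pot 2: 21 chips, eligible: B, C, D
Pot 3: 32 chips, eligible: B, C

Derivation:
Contributions: A=12, B=35, C=35, D=19
Pot levels (distinct totals of non-folded players): 12, 19, 35
Layer 1-12: 12 each from A, B, C, D = 12*4 = 48 chips; eligible A, B, C, D
Layer 13-19: 7 each from B, C, D = 7*3 = 21 chips; eligible B, C, D
Layer 20-35: 16 each from B, C = 16*2 = 32 chips; eligible B, C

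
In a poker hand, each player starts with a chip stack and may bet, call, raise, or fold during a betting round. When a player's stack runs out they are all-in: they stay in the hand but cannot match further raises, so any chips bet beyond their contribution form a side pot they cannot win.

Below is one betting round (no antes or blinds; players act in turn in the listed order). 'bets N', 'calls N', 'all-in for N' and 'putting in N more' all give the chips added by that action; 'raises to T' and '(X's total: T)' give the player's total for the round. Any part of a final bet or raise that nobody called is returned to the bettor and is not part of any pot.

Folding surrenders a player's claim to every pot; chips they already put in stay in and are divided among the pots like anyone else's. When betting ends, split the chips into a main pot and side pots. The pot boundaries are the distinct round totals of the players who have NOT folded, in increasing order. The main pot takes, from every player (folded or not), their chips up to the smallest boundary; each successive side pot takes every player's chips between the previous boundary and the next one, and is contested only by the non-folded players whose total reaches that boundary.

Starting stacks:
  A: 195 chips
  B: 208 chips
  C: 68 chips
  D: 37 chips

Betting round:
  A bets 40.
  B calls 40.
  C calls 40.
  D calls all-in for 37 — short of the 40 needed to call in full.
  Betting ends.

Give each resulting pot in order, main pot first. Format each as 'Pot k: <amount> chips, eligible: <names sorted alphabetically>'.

Pot 1: 148 chips, eligible: A, B, C, D
Pot 2: 9 chips, eligible: A, B, C

Derivation:
Contributions: A=40, B=40, C=40, D=37
Pot levels (distinct totals of non-folded players): 37, 40
Layer 1-37: 37 each from A, B, C, D = 37*4 = 148 chips; eligible A, B, C, D
Layer 38-40: 3 each from A, B, C = 3*3 = 9 chips; eligible A, B, C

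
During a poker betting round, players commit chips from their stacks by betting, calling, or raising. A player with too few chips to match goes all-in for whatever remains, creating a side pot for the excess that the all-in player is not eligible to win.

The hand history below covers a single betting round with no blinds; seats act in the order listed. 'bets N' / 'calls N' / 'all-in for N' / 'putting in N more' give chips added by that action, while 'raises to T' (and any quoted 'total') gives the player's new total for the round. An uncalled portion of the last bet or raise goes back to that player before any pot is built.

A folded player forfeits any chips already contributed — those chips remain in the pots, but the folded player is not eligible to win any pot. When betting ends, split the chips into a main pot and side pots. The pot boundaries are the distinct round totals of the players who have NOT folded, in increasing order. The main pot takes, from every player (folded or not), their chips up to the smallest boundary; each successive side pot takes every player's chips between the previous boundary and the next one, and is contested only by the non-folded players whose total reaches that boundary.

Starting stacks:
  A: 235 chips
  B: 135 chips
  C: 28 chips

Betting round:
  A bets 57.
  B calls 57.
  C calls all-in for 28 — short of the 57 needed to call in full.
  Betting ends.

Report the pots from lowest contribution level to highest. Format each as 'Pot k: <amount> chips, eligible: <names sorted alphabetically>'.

Contributions: A=57, B=57, C=28
Pot levels (distinct totals of non-folded players): 28, 57
Layer 1-28: 28 each from A, B, C = 28*3 = 84 chips; eligible A, B, C
Layer 29-57: 29 each from A, B = 29*2 = 58 chips; eligible A, B

Pot 1: 84 chips, eligible: A, B, C
Pot 2: 58 chips, eligible: A, B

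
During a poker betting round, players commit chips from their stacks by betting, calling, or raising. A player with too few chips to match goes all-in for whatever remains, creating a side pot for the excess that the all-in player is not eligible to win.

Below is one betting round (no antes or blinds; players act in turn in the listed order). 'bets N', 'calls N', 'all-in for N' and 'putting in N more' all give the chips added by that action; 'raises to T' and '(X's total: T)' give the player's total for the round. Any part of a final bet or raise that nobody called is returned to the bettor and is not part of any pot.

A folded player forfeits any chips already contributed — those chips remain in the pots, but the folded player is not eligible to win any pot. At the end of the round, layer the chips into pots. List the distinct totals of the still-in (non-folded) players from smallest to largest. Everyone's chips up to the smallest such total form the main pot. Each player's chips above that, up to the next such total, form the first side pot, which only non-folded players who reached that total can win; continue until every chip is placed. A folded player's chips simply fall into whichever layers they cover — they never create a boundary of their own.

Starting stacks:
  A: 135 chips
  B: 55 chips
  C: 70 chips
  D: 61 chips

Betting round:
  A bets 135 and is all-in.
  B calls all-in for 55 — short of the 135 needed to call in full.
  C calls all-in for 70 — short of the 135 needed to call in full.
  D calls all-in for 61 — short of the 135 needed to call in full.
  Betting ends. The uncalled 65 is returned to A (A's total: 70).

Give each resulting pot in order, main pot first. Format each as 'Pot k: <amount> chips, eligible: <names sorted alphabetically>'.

Pot 1: 220 chips, eligible: A, B, C, D
Pot 2: 18 chips, eligible: A, C, D
Pot 3: 18 chips, eligible: A, C

Derivation:
Contributions (after 65 returned to A): A=70, B=55, C=70, D=61
Pot levels (distinct totals of non-folded players): 55, 61, 70
Layer 1-55: 55 each from A, B, C, D = 55*4 = 220 chips; eligible A, B, C, D
Layer 56-61: 6 each from A, C, D = 6*3 = 18 chips; eligible A, C, D
Layer 62-70: 9 each from A, C = 9*2 = 18 chips; eligible A, C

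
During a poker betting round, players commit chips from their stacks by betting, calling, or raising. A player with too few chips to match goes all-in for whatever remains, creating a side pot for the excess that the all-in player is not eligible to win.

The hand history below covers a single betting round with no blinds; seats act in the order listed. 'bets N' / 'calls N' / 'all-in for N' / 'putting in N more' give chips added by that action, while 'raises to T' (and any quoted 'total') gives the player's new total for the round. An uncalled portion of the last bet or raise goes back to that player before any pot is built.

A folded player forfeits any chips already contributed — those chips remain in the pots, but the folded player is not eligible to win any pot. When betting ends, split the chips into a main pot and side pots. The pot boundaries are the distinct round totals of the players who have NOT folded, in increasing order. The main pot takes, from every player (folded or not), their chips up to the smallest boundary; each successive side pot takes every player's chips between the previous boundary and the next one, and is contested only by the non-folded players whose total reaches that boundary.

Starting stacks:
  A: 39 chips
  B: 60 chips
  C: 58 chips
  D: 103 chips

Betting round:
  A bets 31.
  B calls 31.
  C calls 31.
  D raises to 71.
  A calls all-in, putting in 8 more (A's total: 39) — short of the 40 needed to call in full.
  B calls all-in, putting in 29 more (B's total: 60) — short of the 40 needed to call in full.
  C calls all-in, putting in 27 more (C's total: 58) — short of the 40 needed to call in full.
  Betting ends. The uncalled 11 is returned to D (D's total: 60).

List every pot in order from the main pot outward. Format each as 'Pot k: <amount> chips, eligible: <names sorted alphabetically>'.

Pot 1: 156 chips, eligible: A, B, C, D
Pot 2: 57 chips, eligible: B, C, D
Pot 3: 4 chips, eligible: B, D

Derivation:
Contributions (after 11 returned to D): A=39, B=60, C=58, D=60
Pot levels (distinct totals of non-folded players): 39, 58, 60
Layer 1-39: 39 each from A, B, C, D = 39*4 = 156 chips; eligible A, B, C, D
Layer 40-58: 19 each from B, C, D = 19*3 = 57 chips; eligible B, C, D
Layer 59-60: 2 each from B, D = 2*2 = 4 chips; eligible B, D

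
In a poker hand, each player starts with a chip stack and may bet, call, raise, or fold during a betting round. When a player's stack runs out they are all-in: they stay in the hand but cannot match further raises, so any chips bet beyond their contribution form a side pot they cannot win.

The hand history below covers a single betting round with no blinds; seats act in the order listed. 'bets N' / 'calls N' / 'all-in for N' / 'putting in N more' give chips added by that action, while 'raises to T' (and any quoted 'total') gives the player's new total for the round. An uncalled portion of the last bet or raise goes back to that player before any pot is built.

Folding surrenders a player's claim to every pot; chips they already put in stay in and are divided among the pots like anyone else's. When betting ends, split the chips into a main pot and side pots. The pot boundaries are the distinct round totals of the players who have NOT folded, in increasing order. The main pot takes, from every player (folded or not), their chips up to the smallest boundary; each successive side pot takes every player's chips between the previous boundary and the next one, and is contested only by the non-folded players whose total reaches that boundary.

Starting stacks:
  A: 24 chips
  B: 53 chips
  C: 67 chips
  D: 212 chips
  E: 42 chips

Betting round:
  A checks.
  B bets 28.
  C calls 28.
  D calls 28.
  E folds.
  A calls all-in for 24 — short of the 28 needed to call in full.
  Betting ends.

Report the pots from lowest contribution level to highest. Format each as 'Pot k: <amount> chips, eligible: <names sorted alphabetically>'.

Contributions: A=24, B=28, C=28, D=28
Folded: E
Pot levels (distinct totals of non-folded players): 24, 28
Layer 1-24: 24 each from A, B, C, D = 24*4 = 96 chips; eligible A, B, C, D
Layer 25-28: 4 each from B, C, D = 4*3 = 12 chips; eligible B, C, D

Pot 1: 96 chips, eligible: A, B, C, D
Pot 2: 12 chips, eligible: B, C, D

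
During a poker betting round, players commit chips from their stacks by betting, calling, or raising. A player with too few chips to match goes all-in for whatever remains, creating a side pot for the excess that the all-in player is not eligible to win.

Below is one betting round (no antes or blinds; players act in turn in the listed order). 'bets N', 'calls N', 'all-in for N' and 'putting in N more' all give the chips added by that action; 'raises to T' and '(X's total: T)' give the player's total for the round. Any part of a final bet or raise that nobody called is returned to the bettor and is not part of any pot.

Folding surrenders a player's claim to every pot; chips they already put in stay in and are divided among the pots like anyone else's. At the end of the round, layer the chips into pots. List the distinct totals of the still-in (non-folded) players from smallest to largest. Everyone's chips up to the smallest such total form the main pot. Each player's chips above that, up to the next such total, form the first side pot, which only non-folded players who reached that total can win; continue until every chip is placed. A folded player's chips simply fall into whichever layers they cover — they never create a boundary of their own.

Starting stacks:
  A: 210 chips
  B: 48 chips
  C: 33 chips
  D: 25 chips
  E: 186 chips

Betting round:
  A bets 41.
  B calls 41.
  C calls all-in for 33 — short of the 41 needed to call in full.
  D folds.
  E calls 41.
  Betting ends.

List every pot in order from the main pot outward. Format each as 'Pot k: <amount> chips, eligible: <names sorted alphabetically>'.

Contributions: A=41, B=41, C=33, E=41
Folded: D
Pot levels (distinct totals of non-folded players): 33, 41
Layer 1-33: 33 each from A, B, C, E = 33*4 = 132 chips; eligible A, B, C, E
Layer 34-41: 8 each from A, B, E = 8*3 = 24 chips; eligible A, B, E

Pot 1: 132 chips, eligible: A, B, C, E
Pot 2: 24 chips, eligible: A, B, E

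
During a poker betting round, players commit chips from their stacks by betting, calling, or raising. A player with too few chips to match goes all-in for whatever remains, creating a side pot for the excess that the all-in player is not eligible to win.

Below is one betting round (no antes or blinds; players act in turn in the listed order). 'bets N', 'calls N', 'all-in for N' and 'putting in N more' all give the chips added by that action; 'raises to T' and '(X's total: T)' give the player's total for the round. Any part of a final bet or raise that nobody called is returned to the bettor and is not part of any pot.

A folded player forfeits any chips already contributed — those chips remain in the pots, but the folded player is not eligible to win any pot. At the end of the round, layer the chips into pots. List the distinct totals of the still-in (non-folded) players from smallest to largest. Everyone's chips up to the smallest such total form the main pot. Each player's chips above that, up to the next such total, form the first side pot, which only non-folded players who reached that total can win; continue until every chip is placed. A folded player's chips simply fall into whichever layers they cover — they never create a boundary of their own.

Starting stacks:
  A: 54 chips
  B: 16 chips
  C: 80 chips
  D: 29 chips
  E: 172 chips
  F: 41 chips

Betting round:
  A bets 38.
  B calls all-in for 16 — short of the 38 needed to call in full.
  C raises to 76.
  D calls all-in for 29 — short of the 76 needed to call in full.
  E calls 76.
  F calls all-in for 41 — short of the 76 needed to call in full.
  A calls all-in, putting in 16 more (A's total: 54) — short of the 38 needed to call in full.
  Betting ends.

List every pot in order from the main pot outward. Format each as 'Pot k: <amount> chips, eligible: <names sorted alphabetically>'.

Pot 1: 96 chips, eligible: A, B, C, D, E, F
Pot 2: 65 chips, eligible: A, C, D, E, F
Pot 3: 48 chips, eligible: A, C, E, F
Pot 4: 39 chips, eligible: A, C, E
Pot 5: 44 chips, eligible: C, E

Derivation:
Contributions: A=54, B=16, C=76, D=29, E=76, F=41
Pot levels (distinct totals of non-folded players): 16, 29, 41, 54, 76
Layer 1-16: 16 each from A, B, C, D, E, F = 16*6 = 96 chips; eligible A, B, C, D, E, F
Layer 17-29: 13 each from A, C, D, E, F = 13*5 = 65 chips; eligible A, C, D, E, F
Layer 30-41: 12 each from A, C, E, F = 12*4 = 48 chips; eligible A, C, E, F
Layer 42-54: 13 each from A, C, E = 13*3 = 39 chips; eligible A, C, E
Layer 55-76: 22 each from C, E = 22*2 = 44 chips; eligible C, E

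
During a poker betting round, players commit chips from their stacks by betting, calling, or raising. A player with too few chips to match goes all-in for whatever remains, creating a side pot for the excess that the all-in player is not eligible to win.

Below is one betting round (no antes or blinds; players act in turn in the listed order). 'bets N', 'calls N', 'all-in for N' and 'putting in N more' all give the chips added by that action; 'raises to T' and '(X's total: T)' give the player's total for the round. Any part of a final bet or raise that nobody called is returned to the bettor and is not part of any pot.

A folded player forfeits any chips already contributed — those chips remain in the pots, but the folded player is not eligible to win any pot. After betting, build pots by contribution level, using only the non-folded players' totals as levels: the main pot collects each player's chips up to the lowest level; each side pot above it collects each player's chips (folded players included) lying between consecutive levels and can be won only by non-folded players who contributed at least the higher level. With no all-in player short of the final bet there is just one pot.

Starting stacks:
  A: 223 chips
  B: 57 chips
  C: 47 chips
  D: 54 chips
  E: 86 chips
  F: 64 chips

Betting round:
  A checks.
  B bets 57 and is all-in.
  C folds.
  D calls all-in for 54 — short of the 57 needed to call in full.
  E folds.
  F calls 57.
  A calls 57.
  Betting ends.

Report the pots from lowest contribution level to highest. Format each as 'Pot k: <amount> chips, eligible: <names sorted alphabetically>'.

Contributions: A=57, B=57, D=54, F=57
Folded: C, E
Pot levels (distinct totals of non-folded players): 54, 57
Layer 1-54: 54 each from A, B, D, F = 54*4 = 216 chips; eligible A, B, D, F
Layer 55-57: 3 each from A, B, F = 3*3 = 9 chips; eligible A, B, F

Pot 1: 216 chips, eligible: A, B, D, F
Pot 2: 9 chips, eligible: A, B, F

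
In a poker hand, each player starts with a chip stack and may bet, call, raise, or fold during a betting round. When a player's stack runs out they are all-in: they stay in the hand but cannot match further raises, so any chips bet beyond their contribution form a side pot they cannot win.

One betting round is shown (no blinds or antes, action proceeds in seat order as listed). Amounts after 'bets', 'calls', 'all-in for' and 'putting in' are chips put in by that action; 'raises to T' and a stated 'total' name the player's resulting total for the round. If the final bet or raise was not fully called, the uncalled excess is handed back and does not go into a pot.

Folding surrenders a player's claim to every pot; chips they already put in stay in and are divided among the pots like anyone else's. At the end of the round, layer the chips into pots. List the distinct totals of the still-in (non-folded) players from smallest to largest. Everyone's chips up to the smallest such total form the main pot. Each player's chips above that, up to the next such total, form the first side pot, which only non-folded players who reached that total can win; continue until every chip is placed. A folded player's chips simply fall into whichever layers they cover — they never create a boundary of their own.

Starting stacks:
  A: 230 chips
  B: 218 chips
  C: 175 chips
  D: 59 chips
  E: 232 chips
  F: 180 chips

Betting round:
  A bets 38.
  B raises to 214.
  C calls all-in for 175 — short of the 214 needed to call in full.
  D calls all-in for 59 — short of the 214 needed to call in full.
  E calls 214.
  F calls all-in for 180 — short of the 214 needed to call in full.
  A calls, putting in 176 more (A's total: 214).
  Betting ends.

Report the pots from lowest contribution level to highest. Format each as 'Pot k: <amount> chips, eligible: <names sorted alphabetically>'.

Contributions: A=214, B=214, C=175, D=59, E=214, F=180
Pot levels (distinct totals of non-folded players): 59, 175, 180, 214
Layer 1-59: 59 each from A, B, C, D, E, F = 59*6 = 354 chips; eligible A, B, C, D, E, F
Layer 60-175: 116 each from A, B, C, E, F = 116*5 = 580 chips; eligible A, B, C, E, F
Layer 176-180: 5 each from A, B, E, F = 5*4 = 20 chips; eligible A, B, E, F
Layer 181-214: 34 each from A, B, E = 34*3 = 102 chips; eligible A, B, E

Pot 1: 354 chips, eligible: A, B, C, D, E, F
Pot 2: 580 chips, eligible: A, B, C, E, F
Pot 3: 20 chips, eligible: A, B, E, F
Pot 4: 102 chips, eligible: A, B, E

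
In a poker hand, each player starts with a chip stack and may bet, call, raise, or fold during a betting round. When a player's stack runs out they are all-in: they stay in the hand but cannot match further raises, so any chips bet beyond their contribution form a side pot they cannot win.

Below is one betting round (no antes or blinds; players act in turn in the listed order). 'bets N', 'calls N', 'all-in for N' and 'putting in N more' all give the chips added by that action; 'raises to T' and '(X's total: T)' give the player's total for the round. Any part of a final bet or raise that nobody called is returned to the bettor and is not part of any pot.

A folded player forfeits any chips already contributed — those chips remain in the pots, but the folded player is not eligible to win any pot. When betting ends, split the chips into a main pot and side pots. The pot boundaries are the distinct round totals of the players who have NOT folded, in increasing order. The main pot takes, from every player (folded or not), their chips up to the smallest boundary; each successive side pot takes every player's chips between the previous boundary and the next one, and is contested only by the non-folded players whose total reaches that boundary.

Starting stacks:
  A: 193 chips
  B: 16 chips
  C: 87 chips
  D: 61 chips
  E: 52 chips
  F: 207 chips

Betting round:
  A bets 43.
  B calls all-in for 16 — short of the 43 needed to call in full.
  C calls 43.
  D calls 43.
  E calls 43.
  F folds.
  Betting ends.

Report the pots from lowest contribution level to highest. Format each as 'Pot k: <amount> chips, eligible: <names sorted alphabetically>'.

Pot 1: 80 chips, eligible: A, B, C, D, E
Pot 2: 108 chips, eligible: A, C, D, E

Derivation:
Contributions: A=43, B=16, C=43, D=43, E=43
Folded: F
Pot levels (distinct totals of non-folded players): 16, 43
Layer 1-16: 16 each from A, B, C, D, E = 16*5 = 80 chips; eligible A, B, C, D, E
Layer 17-43: 27 each from A, C, D, E = 27*4 = 108 chips; eligible A, C, D, E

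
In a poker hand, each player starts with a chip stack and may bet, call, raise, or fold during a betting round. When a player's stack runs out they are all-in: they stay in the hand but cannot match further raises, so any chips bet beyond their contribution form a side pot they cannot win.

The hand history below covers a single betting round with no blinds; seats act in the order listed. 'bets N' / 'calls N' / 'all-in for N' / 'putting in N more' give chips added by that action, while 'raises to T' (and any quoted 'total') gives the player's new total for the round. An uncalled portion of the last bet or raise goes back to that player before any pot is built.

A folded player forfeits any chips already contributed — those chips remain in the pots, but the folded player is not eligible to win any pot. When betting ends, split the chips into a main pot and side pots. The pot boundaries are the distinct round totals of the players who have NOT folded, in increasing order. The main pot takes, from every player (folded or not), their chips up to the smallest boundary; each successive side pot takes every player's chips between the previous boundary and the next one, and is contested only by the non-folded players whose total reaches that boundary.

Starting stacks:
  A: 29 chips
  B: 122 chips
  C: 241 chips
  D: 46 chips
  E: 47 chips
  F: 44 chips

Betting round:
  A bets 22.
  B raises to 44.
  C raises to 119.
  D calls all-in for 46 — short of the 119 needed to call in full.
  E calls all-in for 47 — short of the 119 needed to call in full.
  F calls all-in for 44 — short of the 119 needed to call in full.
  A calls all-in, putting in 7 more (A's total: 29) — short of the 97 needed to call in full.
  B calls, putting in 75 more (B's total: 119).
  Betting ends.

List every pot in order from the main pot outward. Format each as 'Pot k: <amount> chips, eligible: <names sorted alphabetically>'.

Pot 1: 174 chips, eligible: A, B, C, D, E, F
Pot 2: 75 chips, eligible: B, C, D, E, F
Pot 3: 8 chips, eligible: B, C, D, E
Pot 4: 3 chips, eligible: B, C, E
Pot 5: 144 chips, eligible: B, C

Derivation:
Contributions: A=29, B=119, C=119, D=46, E=47, F=44
Pot levels (distinct totals of non-folded players): 29, 44, 46, 47, 119
Layer 1-29: 29 each from A, B, C, D, E, F = 29*6 = 174 chips; eligible A, B, C, D, E, F
Layer 30-44: 15 each from B, C, D, E, F = 15*5 = 75 chips; eligible B, C, D, E, F
Layer 45-46: 2 each from B, C, D, E = 2*4 = 8 chips; eligible B, C, D, E
Layer 47-47: 1 each from B, C, E = 1*3 = 3 chips; eligible B, C, E
Layer 48-119: 72 each from B, C = 72*2 = 144 chips; eligible B, C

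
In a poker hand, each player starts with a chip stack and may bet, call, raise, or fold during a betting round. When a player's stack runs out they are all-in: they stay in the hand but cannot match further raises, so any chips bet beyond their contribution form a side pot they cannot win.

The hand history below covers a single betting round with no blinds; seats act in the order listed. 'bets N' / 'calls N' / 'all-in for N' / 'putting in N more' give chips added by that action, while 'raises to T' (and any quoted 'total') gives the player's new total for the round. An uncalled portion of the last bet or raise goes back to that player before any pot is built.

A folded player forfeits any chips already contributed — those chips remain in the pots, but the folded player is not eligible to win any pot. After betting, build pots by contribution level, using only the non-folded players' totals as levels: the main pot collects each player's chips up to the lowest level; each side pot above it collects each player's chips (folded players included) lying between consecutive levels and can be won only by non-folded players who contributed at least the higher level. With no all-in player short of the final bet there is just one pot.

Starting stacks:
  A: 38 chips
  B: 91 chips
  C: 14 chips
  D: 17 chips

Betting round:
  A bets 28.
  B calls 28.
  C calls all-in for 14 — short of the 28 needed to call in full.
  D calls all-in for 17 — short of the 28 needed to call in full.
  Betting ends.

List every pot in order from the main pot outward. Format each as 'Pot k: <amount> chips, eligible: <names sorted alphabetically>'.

Contributions: A=28, B=28, C=14, D=17
Pot levels (distinct totals of non-folded players): 14, 17, 28
Layer 1-14: 14 each from A, B, C, D = 14*4 = 56 chips; eligible A, B, C, D
Layer 15-17: 3 each from A, B, D = 3*3 = 9 chips; eligible A, B, D
Layer 18-28: 11 each from A, B = 11*2 = 22 chips; eligible A, B

Pot 1: 56 chips, eligible: A, B, C, D
Pot 2: 9 chips, eligible: A, B, D
Pot 3: 22 chips, eligible: A, B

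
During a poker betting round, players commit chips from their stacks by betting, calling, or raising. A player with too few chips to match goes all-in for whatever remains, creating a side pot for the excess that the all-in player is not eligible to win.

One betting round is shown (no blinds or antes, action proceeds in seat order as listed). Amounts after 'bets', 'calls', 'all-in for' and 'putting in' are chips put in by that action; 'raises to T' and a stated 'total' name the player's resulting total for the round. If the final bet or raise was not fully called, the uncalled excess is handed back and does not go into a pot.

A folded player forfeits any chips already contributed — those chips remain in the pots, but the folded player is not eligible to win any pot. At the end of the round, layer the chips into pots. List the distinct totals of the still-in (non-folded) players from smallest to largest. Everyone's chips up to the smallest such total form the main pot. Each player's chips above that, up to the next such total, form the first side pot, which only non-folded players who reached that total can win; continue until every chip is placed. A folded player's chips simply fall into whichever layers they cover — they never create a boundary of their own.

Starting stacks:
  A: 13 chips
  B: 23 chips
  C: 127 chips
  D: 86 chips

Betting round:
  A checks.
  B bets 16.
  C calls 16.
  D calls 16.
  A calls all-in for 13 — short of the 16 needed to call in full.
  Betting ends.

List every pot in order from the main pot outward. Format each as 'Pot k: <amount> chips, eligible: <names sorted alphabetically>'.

Contributions: A=13, B=16, C=16, D=16
Pot levels (distinct totals of non-folded players): 13, 16
Layer 1-13: 13 each from A, B, C, D = 13*4 = 52 chips; eligible A, B, C, D
Layer 14-16: 3 each from B, C, D = 3*3 = 9 chips; eligible B, C, D

Pot 1: 52 chips, eligible: A, B, C, D
Pot 2: 9 chips, eligible: B, C, D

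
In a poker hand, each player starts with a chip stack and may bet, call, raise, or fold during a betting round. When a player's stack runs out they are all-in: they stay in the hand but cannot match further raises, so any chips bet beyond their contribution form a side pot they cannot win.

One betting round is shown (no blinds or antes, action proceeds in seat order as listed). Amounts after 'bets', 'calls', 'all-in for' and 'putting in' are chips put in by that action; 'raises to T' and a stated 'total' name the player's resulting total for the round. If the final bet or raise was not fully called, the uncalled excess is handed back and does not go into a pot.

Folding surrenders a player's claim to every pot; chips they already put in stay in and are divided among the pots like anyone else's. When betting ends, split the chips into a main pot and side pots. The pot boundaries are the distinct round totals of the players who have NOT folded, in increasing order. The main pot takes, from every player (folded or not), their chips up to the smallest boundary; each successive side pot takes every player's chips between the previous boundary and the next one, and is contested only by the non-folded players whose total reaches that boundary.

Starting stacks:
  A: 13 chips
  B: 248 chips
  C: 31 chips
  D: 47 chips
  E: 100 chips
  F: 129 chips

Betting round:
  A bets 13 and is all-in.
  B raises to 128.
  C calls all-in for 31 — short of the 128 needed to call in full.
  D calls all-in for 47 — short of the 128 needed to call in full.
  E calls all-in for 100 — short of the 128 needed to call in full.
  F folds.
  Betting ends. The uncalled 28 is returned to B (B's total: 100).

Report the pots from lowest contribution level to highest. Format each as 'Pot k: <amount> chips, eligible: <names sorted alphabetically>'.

Pot 1: 65 chips, eligible: A, B, C, D, E
Pot 2: 72 chips, eligible: B, C, D, E
Pot 3: 48 chips, eligible: B, D, E
Pot 4: 106 chips, eligible: B, E

Derivation:
Contributions (after 28 returned to B): A=13, B=100, C=31, D=47, E=100
Folded: F
Pot levels (distinct totals of non-folded players): 13, 31, 47, 100
Layer 1-13: 13 each from A, B, C, D, E = 13*5 = 65 chips; eligible A, B, C, D, E
Layer 14-31: 18 each from B, C, D, E = 18*4 = 72 chips; eligible B, C, D, E
Layer 32-47: 16 each from B, D, E = 16*3 = 48 chips; eligible B, D, E
Layer 48-100: 53 each from B, E = 53*2 = 106 chips; eligible B, E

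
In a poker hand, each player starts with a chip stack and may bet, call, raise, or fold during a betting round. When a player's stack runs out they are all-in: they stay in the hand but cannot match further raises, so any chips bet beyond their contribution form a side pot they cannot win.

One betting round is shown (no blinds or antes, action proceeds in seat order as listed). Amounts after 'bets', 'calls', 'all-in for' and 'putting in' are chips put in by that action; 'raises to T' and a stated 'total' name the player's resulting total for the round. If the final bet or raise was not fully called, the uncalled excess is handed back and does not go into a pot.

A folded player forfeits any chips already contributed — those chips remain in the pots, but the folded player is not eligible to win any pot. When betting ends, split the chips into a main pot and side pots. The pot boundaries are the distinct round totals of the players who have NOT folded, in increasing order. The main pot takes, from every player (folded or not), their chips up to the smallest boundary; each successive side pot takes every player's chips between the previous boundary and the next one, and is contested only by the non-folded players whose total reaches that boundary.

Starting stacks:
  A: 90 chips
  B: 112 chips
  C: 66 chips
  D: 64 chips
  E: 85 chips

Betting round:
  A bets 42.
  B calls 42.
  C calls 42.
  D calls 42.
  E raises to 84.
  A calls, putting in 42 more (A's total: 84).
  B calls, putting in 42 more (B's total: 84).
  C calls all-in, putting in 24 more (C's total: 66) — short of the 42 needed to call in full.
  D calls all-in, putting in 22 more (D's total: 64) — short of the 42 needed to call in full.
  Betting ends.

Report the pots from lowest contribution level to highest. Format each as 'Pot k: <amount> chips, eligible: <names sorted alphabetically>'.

Pot 1: 320 chips, eligible: A, B, C, D, E
Pot 2: 8 chips, eligible: A, B, C, E
Pot 3: 54 chips, eligible: A, B, E

Derivation:
Contributions: A=84, B=84, C=66, D=64, E=84
Pot levels (distinct totals of non-folded players): 64, 66, 84
Layer 1-64: 64 each from A, B, C, D, E = 64*5 = 320 chips; eligible A, B, C, D, E
Layer 65-66: 2 each from A, B, C, E = 2*4 = 8 chips; eligible A, B, C, E
Layer 67-84: 18 each from A, B, E = 18*3 = 54 chips; eligible A, B, E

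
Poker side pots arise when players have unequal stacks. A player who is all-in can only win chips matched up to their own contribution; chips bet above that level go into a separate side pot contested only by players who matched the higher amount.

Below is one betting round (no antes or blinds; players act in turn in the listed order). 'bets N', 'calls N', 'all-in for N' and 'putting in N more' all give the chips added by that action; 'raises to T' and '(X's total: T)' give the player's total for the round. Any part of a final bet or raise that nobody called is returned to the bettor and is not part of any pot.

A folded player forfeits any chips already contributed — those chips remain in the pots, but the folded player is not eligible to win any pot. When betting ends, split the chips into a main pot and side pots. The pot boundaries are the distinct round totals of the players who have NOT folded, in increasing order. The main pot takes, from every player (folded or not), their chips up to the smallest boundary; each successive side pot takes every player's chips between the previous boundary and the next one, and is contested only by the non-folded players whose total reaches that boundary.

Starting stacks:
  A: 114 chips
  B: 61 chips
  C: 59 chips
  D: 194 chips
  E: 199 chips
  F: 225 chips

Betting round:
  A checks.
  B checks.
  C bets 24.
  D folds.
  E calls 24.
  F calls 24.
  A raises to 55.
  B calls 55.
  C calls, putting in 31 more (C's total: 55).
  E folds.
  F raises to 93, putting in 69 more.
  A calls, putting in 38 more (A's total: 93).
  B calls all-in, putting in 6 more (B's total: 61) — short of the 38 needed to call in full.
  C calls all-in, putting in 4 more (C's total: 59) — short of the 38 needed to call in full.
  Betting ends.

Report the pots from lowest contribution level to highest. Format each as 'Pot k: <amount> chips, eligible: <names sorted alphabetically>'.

Pot 1: 260 chips, eligible: A, B, C, F
Pot 2: 6 chips, eligible: A, B, F
Pot 3: 64 chips, eligible: A, F

Derivation:
Contributions: A=93, B=61, C=59, E=24, F=93
Folded: D, E
Pot levels (distinct totals of non-folded players): 59, 61, 93
Layer 1-59: A 59 + B 59 + C 59 + E 24 + F 59 = 260 chips; eligible A, B, C, F
Layer 60-61: 2 each from A, B, F = 2*3 = 6 chips; eligible A, B, F
Layer 62-93: 32 each from A, F = 32*2 = 64 chips; eligible A, F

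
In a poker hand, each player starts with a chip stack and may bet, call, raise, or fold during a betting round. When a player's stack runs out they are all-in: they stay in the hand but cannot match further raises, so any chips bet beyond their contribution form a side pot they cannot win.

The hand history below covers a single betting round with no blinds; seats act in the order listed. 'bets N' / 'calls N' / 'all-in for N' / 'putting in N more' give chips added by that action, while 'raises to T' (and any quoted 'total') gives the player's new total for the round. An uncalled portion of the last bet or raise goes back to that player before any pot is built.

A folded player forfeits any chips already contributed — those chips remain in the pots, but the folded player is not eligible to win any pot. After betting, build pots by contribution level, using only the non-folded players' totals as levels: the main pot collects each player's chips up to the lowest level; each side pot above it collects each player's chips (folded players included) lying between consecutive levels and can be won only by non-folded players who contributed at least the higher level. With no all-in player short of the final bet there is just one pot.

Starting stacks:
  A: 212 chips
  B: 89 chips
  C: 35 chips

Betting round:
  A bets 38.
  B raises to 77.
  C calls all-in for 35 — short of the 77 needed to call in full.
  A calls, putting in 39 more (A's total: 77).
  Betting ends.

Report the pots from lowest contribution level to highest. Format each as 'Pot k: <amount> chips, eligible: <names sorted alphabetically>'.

Contributions: A=77, B=77, C=35
Pot levels (distinct totals of non-folded players): 35, 77
Layer 1-35: 35 each from A, B, C = 35*3 = 105 chips; eligible A, B, C
Layer 36-77: 42 each from A, B = 42*2 = 84 chips; eligible A, B

Pot 1: 105 chips, eligible: A, B, C
Pot 2: 84 chips, eligible: A, B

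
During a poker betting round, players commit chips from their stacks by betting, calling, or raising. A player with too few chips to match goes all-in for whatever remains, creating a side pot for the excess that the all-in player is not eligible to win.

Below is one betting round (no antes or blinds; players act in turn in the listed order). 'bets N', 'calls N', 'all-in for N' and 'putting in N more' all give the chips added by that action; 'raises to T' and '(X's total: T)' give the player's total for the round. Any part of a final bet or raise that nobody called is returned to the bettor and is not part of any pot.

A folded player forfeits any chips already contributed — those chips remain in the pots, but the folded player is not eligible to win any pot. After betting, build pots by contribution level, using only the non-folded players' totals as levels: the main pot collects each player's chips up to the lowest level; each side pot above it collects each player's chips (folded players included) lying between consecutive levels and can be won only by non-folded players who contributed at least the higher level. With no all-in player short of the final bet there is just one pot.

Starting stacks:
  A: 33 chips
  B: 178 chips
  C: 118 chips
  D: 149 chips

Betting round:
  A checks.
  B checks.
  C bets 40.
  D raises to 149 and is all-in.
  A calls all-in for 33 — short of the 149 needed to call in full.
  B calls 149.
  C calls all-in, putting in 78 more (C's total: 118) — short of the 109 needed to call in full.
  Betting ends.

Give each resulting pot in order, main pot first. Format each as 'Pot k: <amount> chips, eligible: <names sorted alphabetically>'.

Pot 1: 132 chips, eligible: A, B, C, D
Pot 2: 255 chips, eligible: B, C, D
Pot 3: 62 chips, eligible: B, D

Derivation:
Contributions: A=33, B=149, C=118, D=149
Pot levels (distinct totals of non-folded players): 33, 118, 149
Layer 1-33: 33 each from A, B, C, D = 33*4 = 132 chips; eligible A, B, C, D
Layer 34-118: 85 each from B, C, D = 85*3 = 255 chips; eligible B, C, D
Layer 119-149: 31 each from B, D = 31*2 = 62 chips; eligible B, D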